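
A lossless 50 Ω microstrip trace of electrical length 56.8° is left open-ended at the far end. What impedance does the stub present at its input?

tan(βl) = 1.53
For an open-ended stub, Z_in = −jZ_0·cot(βl) = −jZ_0/tan(βl)

Z_in ≈ −j32.7 Ω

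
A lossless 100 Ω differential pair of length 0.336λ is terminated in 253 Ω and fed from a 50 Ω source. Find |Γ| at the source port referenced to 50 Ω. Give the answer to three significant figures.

|Γ| ≈ 0.429

βl = 2π × 0.336 = 121°
tan(βl) = -1.67
Z_in = Z_0·(Z_L + jZ_0·tanβl)/(Z_0 + jZ_L·tanβl) = 50.9 + j47.9 Ω
Γ_s = (Z_in − Z_s)/(Z_in + Z_s) = (0.889 + j47.9)/(101 + j47.9), |Γ_s| = 0.429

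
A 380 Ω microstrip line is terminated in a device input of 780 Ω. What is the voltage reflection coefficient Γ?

Γ = (Z_L − Z_0)/(Z_L + Z_0) = (780 − 380)/(780 + 380) = 400/1160

Γ = 0.345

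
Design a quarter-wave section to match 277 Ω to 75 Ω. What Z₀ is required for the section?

Z_qwt ≈ 144 Ω

Z_qwt = √(Z_0·R_L) = √(75 × 277) = √20780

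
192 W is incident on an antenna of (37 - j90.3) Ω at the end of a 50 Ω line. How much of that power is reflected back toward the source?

P_reflected ≈ 102 W

|Γ| = |(-13 − j90.3)/(87 − j90.3)| = 0.728
|Γ|² = 0.529
P_refl = |Γ|²·P_inc = 102 W, P_del = (1 − |Γ|²)·P_inc = 90.4 W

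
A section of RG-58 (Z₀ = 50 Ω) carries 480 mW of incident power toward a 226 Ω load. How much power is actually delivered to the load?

P_delivered ≈ 285 mW

Γ = (226 − 50)/(226 + 50) = 0.638
|Γ|² = 0.407
P_refl = |Γ|²·P_inc = 195 mW, P_del = (1 − |Γ|²)·P_inc = 285 mW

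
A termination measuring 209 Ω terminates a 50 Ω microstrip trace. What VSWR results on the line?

For a purely resistive load, VSWR = R_L/Z_0 or Z_0/R_L (whichever > 1) = 209/50

VSWR ≈ 4.18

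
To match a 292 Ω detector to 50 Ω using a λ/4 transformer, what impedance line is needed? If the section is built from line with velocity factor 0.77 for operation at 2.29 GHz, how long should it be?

Z_qwt = √(Z_0·R_L) = √(50 × 292) = √14600
λ = 0.77·c/f = 0.101 m, so l = λ/4 = 0.0252 m

Z_qwt ≈ 121 Ω; length ≈ 2.52 cm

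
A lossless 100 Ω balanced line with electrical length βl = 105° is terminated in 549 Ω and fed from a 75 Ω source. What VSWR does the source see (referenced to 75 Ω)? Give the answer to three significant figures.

VSWR ≈ 4.34

tan(βl) = -3.73
Z_in = Z_0·(Z_L + jZ_0·tanβl)/(Z_0 + jZ_L·tanβl) = 19.5 + j25.8 Ω
Γ_s = (Z_in − Z_s)/(Z_in + Z_s) = (-55.5 + j25.8)/(94.5 + j25.8), |Γ_s| = 0.625
VSWR = (1 + |Γ_s|)/(1 − |Γ_s|)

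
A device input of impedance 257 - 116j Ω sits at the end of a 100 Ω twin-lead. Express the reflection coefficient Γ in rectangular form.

Γ = (Z_L − Z_0)/(Z_L + Z_0) = (157 − j116)/(357 − j116)

Γ ≈ 0.493 − j0.165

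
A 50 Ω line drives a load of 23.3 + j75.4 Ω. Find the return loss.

Γ = (-26.7 + j75.4)/(73.3 + j75.4), |Γ| = 0.761
RL = −20·log₁₀|Γ| = −20·log₁₀(0.761)

RL ≈ 2.38 dB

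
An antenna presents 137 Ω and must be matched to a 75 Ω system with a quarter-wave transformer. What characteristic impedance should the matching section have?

Z_qwt = √(Z_0·R_L) = √(75 × 137) = √10280

Z_qwt ≈ 101 Ω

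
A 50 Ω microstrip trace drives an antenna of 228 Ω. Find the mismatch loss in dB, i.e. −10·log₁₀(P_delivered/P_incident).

Γ = (228 − 50)/(228 + 50) = 0.64
|Γ|² = 0.41, so P_del/P_inc = 1 − |Γ|² = 0.59
ML = −10·log₁₀(1 − |Γ|²)

mismatch loss ≈ 2.29 dB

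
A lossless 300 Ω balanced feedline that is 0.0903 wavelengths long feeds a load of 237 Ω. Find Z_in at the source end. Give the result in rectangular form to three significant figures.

Z_in ≈ 266 + j57.3 Ω

βl = 2π × 0.0903 = 32.5°
tan(βl) = tan(32.5°) = 0.637
Z_in = Z_0·(Z_L + jZ_0·tanβl)/(Z_0 + jZ_L·tanβl)
     = 300·(237 + j191)/(300 + j151)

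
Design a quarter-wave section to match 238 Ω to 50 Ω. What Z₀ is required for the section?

Z_qwt ≈ 109 Ω

Z_qwt = √(Z_0·R_L) = √(50 × 238) = √11900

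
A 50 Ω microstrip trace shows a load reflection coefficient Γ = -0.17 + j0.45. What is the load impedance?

Z_L ≈ 24.5 + j28.6 Ω

Z_L = Z_0·(1 + Γ)/(1 − Γ) = 50·(0.83 + j0.45)/(1.17 − j0.45)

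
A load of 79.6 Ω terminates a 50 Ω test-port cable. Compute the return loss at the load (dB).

Γ = (79.6 − 50)/(79.6 + 50) = 0.228
RL = −20·log₁₀|Γ| = −20·log₁₀(0.228)

RL ≈ 12.8 dB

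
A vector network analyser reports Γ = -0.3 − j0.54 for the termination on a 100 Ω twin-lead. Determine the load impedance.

Z_L ≈ 31.2 − j54.5 Ω

Z_L = Z_0·(1 + Γ)/(1 − Γ) = 100·(0.7 − j0.54)/(1.3 + j0.54)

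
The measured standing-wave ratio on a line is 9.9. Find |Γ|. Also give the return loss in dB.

|Γ| = (S − 1)/(S + 1) = (9.9 − 1)/(9.9 + 1) = 8.9/10.9
RL = −20·log₁₀|Γ| = −20·log₁₀(0.817)

|Γ| ≈ 0.817; return loss ≈ 1.76 dB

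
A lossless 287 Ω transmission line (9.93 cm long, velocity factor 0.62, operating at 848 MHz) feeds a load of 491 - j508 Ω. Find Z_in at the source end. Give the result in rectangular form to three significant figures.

Z_in ≈ 1110 − j32.8 Ω

λ = v/f = 0.62·c / 848 MHz = 0.219 m
βl = 2π·l/λ = 2π × 0.453 = 163°
tan(βl) = tan(163°) = -0.306
Z_in = Z_0·(Z_L + jZ_0·tanβl)/(Z_0 + jZ_L·tanβl)
     = 287·(491 − j596)/(131 − j150)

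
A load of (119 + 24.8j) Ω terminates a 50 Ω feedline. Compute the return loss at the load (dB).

Γ = (69 + j24.8)/(169 + j24.8), |Γ| = 0.429
RL = −20·log₁₀|Γ| = −20·log₁₀(0.429)

RL ≈ 7.35 dB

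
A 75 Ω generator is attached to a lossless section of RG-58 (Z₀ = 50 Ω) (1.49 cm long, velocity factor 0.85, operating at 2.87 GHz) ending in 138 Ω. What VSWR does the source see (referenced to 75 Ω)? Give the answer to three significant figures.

VSWR ≈ 3.62

λ = v/f = 0.85·c / 2.87 GHz = 0.0889 m
βl = 2π·l/λ = 2π × 0.168 = 60.4°
tan(βl) = 1.76
Z_in = Z_0·(Z_L + jZ_0·tanβl)/(Z_0 + jZ_L·tanβl) = 23 − j23.7 Ω
Γ_s = (Z_in − Z_s)/(Z_in + Z_s) = (-52 − j23.7)/(98 − j23.7), |Γ_s| = 0.567
VSWR = (1 + |Γ_s|)/(1 − |Γ_s|)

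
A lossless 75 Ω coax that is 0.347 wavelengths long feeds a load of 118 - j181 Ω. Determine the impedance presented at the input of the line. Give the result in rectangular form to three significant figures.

Z_in ≈ 32.4 + j87.7 Ω

βl = 2π × 0.347 = 125°
tan(βl) = tan(125°) = -1.43
Z_in = Z_0·(Z_L + jZ_0·tanβl)/(Z_0 + jZ_L·tanβl)
     = 75·(118 − j288)/(-184 − j169)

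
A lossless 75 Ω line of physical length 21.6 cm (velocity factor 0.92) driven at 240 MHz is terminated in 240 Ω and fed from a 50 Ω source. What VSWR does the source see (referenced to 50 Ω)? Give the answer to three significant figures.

λ = v/f = 0.92·c / 240 MHz = 1.15 m
βl = 2π·l/λ = 2π × 0.188 = 67.6°
tan(βl) = 2.43
Z_in = Z_0·(Z_L + jZ_0·tanβl)/(Z_0 + jZ_L·tanβl) = 27 − j27.4 Ω
Γ_s = (Z_in − Z_s)/(Z_in + Z_s) = (-23 − j27.4)/(77 − j27.4), |Γ_s| = 0.438
VSWR = (1 + |Γ_s|)/(1 − |Γ_s|)

VSWR ≈ 2.56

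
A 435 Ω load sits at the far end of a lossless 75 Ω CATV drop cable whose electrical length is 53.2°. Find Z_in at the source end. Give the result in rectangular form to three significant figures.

tan(βl) = tan(53.2°) = 1.34
Z_in = Z_0·(Z_L + jZ_0·tanβl)/(Z_0 + jZ_L·tanβl)
     = 75·(435 + j100)/(75 + j581)

Z_in ≈ 19.8 − j53.5 Ω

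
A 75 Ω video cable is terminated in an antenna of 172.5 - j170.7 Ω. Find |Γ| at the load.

Γ = (Z_L − Z_0)/(Z_L + Z_0) = (97.5 − j170.7)/(247.5 − j170.7)
|Γ| = 197/301

|Γ| ≈ 0.654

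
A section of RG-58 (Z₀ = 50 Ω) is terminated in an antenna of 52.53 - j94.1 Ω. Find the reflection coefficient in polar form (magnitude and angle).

Γ ≈ 0.676 ∠ -45.9°

Γ = (Z_L − Z_0)/(Z_L + Z_0) = (2.53 − j94.1)/(102.5 − j94.1)
|Γ| = 94.1/139 = 0.676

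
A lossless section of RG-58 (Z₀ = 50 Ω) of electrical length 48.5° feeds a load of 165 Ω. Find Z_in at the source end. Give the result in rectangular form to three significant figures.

tan(βl) = tan(48.5°) = 1.13
Z_in = Z_0·(Z_L + jZ_0·tanβl)/(Z_0 + jZ_L·tanβl)
     = 50·(165 + j56.5)/(50 + j186)

Z_in ≈ 25.2 − j37.5 Ω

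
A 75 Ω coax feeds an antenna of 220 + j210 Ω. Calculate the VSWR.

VSWR ≈ 5.77

Γ = (Z_L − Z_0)/(Z_L + Z_0) = (145 + j210)/(295 + j210)
|Γ| = 255/362 = 0.705
VSWR = (1 + |Γ|)/(1 − |Γ|) = 1.7/0.295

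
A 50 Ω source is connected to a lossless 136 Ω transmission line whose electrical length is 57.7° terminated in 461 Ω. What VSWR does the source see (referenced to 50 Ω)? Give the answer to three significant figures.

tan(βl) = 1.58
Z_in = Z_0·(Z_L + jZ_0·tanβl)/(Z_0 + jZ_L·tanβl) = 54.3 − j75.9 Ω
Γ_s = (Z_in − Z_s)/(Z_in + Z_s) = (4.27 − j75.9)/(104 − j75.9), |Γ_s| = 0.589
VSWR = (1 + |Γ_s|)/(1 − |Γ_s|)

VSWR ≈ 3.87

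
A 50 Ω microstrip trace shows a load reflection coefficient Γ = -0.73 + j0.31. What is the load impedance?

Z_L = Z_0·(1 + Γ)/(1 − Γ) = 50·(0.27 + j0.31)/(1.73 − j0.31)

Z_L ≈ 6.01 + j10 Ω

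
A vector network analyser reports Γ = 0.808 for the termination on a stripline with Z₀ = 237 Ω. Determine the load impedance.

Z_L ≈ 2230 Ω

Z_L = Z_0·(1 + Γ)/(1 − Γ) = 237·(1.81)/(0.192)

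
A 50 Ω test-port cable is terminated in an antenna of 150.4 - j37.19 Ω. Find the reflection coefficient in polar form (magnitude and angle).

Γ ≈ 0.525 ∠ -9.81°

Γ = (Z_L − Z_0)/(Z_L + Z_0) = (100.4 − j37.19)/(200.4 − j37.19)
|Γ| = 107/204 = 0.525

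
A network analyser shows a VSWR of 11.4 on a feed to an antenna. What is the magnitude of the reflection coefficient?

|Γ| = (S − 1)/(S + 1) = (11.4 − 1)/(11.4 + 1) = 10.4/12.4

|Γ| ≈ 0.839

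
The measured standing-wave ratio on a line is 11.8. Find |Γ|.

|Γ| ≈ 0.844

|Γ| = (S − 1)/(S + 1) = (11.8 − 1)/(11.8 + 1) = 10.8/12.8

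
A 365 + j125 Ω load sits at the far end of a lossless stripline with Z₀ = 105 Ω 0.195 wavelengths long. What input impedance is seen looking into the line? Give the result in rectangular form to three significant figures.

βl = 2π × 0.195 = 70.2°
tan(βl) = tan(70.2°) = 2.78
Z_in = Z_0·(Z_L + jZ_0·tanβl)/(Z_0 + jZ_L·tanβl)
     = 105·(365 + j417)/(-242 + j1010)

Z_in ≈ 32.3 − j45.5 Ω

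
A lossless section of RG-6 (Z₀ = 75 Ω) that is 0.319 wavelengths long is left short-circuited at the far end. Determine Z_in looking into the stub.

βl = 2π × 0.319 = 115°
tan(βl) = -2.16
For a short-circuited stub, Z_in = jZ_0·tan(βl)

Z_in ≈ −j162 Ω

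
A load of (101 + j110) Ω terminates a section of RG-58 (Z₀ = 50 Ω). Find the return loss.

RL ≈ 3.75 dB

Γ = (51 + j110)/(151 + j110), |Γ| = 0.649
RL = −20·log₁₀|Γ| = −20·log₁₀(0.649)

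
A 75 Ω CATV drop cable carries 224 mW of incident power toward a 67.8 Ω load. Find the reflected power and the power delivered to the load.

Γ = (67.8 − 75)/(67.8 + 75) = -0.0504
|Γ|² = 0.00254
P_refl = |Γ|²·P_inc = 0.569 mW, P_del = (1 − |Γ|²)·P_inc = 223 mW

P_reflected ≈ 0.569 mW; P_delivered ≈ 223 mW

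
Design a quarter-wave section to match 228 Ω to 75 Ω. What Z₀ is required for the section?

Z_qwt = √(Z_0·R_L) = √(75 × 228) = √17100

Z_qwt ≈ 131 Ω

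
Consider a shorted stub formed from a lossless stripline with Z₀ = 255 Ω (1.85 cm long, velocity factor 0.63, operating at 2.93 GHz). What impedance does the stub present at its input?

Z_in ≈ −j1080 Ω

λ = v/f = 0.63·c / 2.93 GHz = 0.0645 m
βl = 2π·l/λ = 2π × 0.287 = 103°
tan(βl) = -4.25
For a shorted stub, Z_in = jZ_0·tan(βl)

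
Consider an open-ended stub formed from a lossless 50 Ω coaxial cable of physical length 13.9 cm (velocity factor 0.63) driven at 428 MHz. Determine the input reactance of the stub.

λ = v/f = 0.63·c / 428 MHz = 0.442 m
βl = 2π·l/λ = 2π × 0.315 = 113°
tan(βl) = -2.32
For an open-ended stub, Z_in = −jZ_0·cot(βl) = −jZ_0/tan(βl)

X_in ≈ 21.6 Ω (inductive)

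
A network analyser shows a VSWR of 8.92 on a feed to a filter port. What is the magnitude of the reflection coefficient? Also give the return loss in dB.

|Γ| ≈ 0.798; return loss ≈ 1.96 dB

|Γ| = (S − 1)/(S + 1) = (8.92 − 1)/(8.92 + 1) = 7.92/9.92
RL = −20·log₁₀|Γ| = −20·log₁₀(0.798)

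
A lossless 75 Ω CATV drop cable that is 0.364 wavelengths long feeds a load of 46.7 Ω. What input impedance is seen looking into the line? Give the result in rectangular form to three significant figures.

βl = 2π × 0.364 = 131°
tan(βl) = tan(131°) = -1.15
Z_in = Z_0·(Z_L + jZ_0·tanβl)/(Z_0 + jZ_L·tanβl)
     = 75·(46.7 − j86.2)/(75 − j53.6)

Z_in ≈ 71.7 − j34.9 Ω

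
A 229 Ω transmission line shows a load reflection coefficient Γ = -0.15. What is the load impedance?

Z_L ≈ 169 Ω

Z_L = Z_0·(1 + Γ)/(1 − Γ) = 229·(0.85)/(1.15)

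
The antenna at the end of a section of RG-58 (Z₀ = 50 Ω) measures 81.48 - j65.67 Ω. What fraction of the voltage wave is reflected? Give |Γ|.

Γ = (Z_L − Z_0)/(Z_L + Z_0) = (31.48 − j65.67)/(131.5 − j65.67)
|Γ| = 72.8/147

|Γ| ≈ 0.496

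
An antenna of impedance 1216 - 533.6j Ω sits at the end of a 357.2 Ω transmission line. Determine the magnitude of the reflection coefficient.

|Γ| ≈ 0.609

Γ = (Z_L − Z_0)/(Z_L + Z_0) = (858.8 − j533.6)/(1573 − j533.6)
|Γ| = 1010/1660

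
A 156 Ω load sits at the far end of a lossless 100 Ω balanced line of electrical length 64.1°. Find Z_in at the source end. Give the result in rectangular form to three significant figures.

Z_in ≈ 72.2 − j26.1 Ω

tan(βl) = tan(64.1°) = 2.06
Z_in = Z_0·(Z_L + jZ_0·tanβl)/(Z_0 + jZ_L·tanβl)
     = 100·(156 + j206)/(100 + j321)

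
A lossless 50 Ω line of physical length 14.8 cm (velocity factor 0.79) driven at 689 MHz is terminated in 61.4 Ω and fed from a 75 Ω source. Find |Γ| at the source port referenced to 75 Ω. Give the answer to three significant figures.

|Γ| ≈ 0.158

λ = v/f = 0.79·c / 689 MHz = 0.344 m
βl = 2π·l/λ = 2π × 0.43 = 155°
tan(βl) = -0.469
Z_in = Z_0·(Z_L + jZ_0·tanβl)/(Z_0 + jZ_L·tanβl) = 56.3 + j8.94 Ω
Γ_s = (Z_in − Z_s)/(Z_in + Z_s) = (-18.7 + j8.94)/(131 + j8.94), |Γ_s| = 0.158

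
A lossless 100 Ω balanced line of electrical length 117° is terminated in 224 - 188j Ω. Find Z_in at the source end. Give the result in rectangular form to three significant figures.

tan(βl) = tan(117°) = -1.96
Z_in = Z_0·(Z_L + jZ_0·tanβl)/(Z_0 + jZ_L·tanβl)
     = 100·(224 − j384)/(-269 − j440)

Z_in ≈ 40.9 + j76 Ω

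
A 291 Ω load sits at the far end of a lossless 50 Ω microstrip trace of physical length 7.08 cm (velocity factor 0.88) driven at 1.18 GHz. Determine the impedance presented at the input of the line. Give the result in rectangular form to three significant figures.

Z_in ≈ 10.2 + j21.4 Ω

λ = v/f = 0.88·c / 1.18 GHz = 0.224 m
βl = 2π·l/λ = 2π × 0.316 = 114°
tan(βl) = tan(114°) = -2.25
Z_in = Z_0·(Z_L + jZ_0·tanβl)/(Z_0 + jZ_L·tanβl)
     = 50·(291 − j113)/(50 − j656)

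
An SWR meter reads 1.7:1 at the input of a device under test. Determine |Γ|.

|Γ| = (S − 1)/(S + 1) = (1.7 − 1)/(1.7 + 1) = 0.7/2.7

|Γ| ≈ 0.259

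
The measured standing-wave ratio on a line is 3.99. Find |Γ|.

|Γ| ≈ 0.599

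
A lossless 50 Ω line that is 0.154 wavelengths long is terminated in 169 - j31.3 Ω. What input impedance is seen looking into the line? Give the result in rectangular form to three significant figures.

Z_in ≈ 18.9 − j27.1 Ω

βl = 2π × 0.154 = 55.4°
tan(βl) = tan(55.4°) = 1.45
Z_in = Z_0·(Z_L + jZ_0·tanβl)/(Z_0 + jZ_L·tanβl)
     = 50·(169 + j41.3)/(95.4 + j245)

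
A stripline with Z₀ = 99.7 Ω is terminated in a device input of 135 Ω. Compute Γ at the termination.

Γ = 0.15

Γ = (Z_L − Z_0)/(Z_L + Z_0) = (135 − 99.7)/(135 + 99.7) = 35.3/234.7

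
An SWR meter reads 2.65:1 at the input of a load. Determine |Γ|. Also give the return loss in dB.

|Γ| = (S − 1)/(S + 1) = (2.65 − 1)/(2.65 + 1) = 1.65/3.65
RL = −20·log₁₀|Γ| = −20·log₁₀(0.452)

|Γ| ≈ 0.452; return loss ≈ 6.9 dB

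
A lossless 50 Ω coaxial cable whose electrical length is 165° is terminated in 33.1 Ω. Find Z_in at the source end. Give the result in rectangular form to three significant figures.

tan(βl) = tan(165°) = -0.268
Z_in = Z_0·(Z_L + jZ_0·tanβl)/(Z_0 + jZ_L·tanβl)
     = 50·(33.1 − j13.4)/(50 − j8.87)

Z_in ≈ 34.4 − j7.3 Ω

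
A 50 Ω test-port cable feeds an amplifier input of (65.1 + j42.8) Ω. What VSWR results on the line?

Γ = (Z_L − Z_0)/(Z_L + Z_0) = (15.1 + j42.8)/(115.1 + j42.8)
|Γ| = 45.4/123 = 0.37
VSWR = (1 + |Γ|)/(1 − |Γ|) = 1.37/0.63

VSWR ≈ 2.17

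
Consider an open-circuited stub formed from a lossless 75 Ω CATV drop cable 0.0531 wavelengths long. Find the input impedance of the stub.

Z_in ≈ −j216 Ω

βl = 2π × 0.0531 = 19.1°
tan(βl) = 0.347
For an open-circuited stub, Z_in = −jZ_0·cot(βl) = −jZ_0/tan(βl)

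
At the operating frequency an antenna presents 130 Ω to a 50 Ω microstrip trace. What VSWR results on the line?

VSWR ≈ 2.6

Γ = (130 − 50)/(130 + 50) = 0.444
VSWR = (1 + 0.444)/(1 − 0.444)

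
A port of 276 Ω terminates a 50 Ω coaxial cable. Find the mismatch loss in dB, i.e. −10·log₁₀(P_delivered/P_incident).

mismatch loss ≈ 2.84 dB

Γ = (276 − 50)/(276 + 50) = 0.693
|Γ|² = 0.481, so P_del/P_inc = 1 − |Γ|² = 0.519
ML = −10·log₁₀(1 − |Γ|²)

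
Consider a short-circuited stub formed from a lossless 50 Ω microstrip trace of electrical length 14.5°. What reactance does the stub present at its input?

X_in ≈ 12.9 Ω (inductive)

tan(βl) = 0.259
For a short-circuited stub, Z_in = jZ_0·tan(βl)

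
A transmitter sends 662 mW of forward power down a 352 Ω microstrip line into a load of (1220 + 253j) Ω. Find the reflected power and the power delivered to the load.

P_reflected ≈ 213 mW; P_delivered ≈ 449 mW

|Γ| = |(868 + j253)/(1572 + j253)| = 0.568
|Γ|² = 0.322
P_refl = |Γ|²·P_inc = 213 mW, P_del = (1 − |Γ|²)·P_inc = 449 mW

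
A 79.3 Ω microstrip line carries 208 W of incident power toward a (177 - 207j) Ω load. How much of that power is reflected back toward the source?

P_reflected ≈ 100 W

|Γ| = |(97.7 − j207)/(256.3 − j207)| = 0.695
|Γ|² = 0.483
P_refl = |Γ|²·P_inc = 100 W, P_del = (1 − |Γ|²)·P_inc = 108 W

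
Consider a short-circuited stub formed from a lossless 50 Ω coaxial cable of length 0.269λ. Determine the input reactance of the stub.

βl = 2π × 0.269 = 96.8°
tan(βl) = -8.34
For a short-circuited stub, Z_in = jZ_0·tan(βl)

X_in ≈ -417 Ω (capacitive)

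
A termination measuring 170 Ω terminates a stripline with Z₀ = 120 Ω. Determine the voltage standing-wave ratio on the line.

For a purely resistive load, VSWR = R_L/Z_0 or Z_0/R_L (whichever > 1) = 170/120

VSWR ≈ 1.42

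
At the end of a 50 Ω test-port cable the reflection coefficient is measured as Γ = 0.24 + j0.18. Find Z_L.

Z_L = Z_0·(1 + Γ)/(1 − Γ) = 50·(1.24 + j0.18)/(0.76 − j0.18)

Z_L ≈ 74.6 + j29.5 Ω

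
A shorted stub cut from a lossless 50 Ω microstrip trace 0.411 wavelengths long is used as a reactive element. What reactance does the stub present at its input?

βl = 2π × 0.411 = 148°
tan(βl) = -0.626
For a shorted stub, Z_in = jZ_0·tan(βl)

X_in ≈ -31.3 Ω (capacitive)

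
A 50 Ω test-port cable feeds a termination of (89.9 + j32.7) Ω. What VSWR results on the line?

Γ = (Z_L − Z_0)/(Z_L + Z_0) = (39.9 + j32.7)/(139.9 + j32.7)
|Γ| = 51.6/144 = 0.359
VSWR = (1 + |Γ|)/(1 − |Γ|) = 1.36/0.641

VSWR ≈ 2.12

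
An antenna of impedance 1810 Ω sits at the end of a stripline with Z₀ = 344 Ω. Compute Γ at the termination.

Γ = (Z_L − Z_0)/(Z_L + Z_0) = (1810 − 344)/(1810 + 344) = 1466/2154

Γ = 0.681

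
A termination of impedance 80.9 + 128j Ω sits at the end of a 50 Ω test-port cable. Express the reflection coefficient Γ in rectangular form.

Γ = (Z_L − Z_0)/(Z_L + Z_0) = (30.9 + j128)/(130.9 + j128)

Γ ≈ 0.609 + j0.382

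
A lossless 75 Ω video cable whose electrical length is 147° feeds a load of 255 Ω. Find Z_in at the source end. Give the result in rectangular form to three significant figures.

Z_in ≈ 61.7 + j87.5 Ω

tan(βl) = tan(147°) = -0.649
Z_in = Z_0·(Z_L + jZ_0·tanβl)/(Z_0 + jZ_L·tanβl)
     = 75·(255 − j48.7)/(75 − j166)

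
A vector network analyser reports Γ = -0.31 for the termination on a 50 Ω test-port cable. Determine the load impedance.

Z_L ≈ 26.3 Ω

Z_L = Z_0·(1 + Γ)/(1 − Γ) = 50·(0.69)/(1.31)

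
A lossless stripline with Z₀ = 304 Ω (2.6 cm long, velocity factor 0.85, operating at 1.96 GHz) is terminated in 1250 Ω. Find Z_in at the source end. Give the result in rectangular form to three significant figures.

Z_in ≈ 81.3 − j92.7 Ω

λ = v/f = 0.85·c / 1.96 GHz = 0.13 m
βl = 2π·l/λ = 2π × 0.2 = 71.9°
tan(βl) = tan(71.9°) = 3.07
Z_in = Z_0·(Z_L + jZ_0·tanβl)/(Z_0 + jZ_L·tanβl)
     = 304·(1250 + j932)/(304 + j3830)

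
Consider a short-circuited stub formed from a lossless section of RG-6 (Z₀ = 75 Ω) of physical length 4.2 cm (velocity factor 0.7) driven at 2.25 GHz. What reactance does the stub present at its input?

X_in ≈ -24.4 Ω (capacitive)

λ = v/f = 0.7·c / 2.25 GHz = 0.0933 m
βl = 2π·l/λ = 2π × 0.45 = 162°
tan(βl) = -0.325
For a short-circuited stub, Z_in = jZ_0·tan(βl)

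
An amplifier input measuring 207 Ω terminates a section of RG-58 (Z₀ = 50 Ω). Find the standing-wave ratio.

Γ = (207 − 50)/(207 + 50) = 0.611
VSWR = (1 + 0.611)/(1 − 0.611)

VSWR ≈ 4.14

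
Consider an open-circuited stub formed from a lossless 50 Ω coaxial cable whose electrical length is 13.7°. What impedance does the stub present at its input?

tan(βl) = 0.244
For an open-circuited stub, Z_in = −jZ_0·cot(βl) = −jZ_0/tan(βl)

Z_in ≈ −j205 Ω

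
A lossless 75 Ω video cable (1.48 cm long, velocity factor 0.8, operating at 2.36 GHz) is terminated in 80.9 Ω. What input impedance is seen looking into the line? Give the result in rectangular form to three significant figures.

Z_in ≈ 73.4 − j5.38 Ω

λ = v/f = 0.8·c / 2.36 GHz = 0.102 m
βl = 2π·l/λ = 2π × 0.146 = 52.4°
tan(βl) = tan(52.4°) = 1.3
Z_in = Z_0·(Z_L + jZ_0·tanβl)/(Z_0 + jZ_L·tanβl)
     = 75·(80.9 + j97.4)/(75 + j105)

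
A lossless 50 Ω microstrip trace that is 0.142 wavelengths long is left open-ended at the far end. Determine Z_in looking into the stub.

βl = 2π × 0.142 = 51.1°
tan(βl) = 1.24
For an open-ended stub, Z_in = −jZ_0·cot(βl) = −jZ_0/tan(βl)

Z_in ≈ −j40.3 Ω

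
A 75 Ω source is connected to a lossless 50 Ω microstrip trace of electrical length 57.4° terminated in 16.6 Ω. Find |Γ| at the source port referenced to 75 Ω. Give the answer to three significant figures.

tan(βl) = 1.56
Z_in = Z_0·(Z_L + jZ_0·tanβl)/(Z_0 + jZ_L·tanβl) = 45 + j54.8 Ω
Γ_s = (Z_in − Z_s)/(Z_in + Z_s) = (-30 + j54.8)/(120 + j54.8), |Γ_s| = 0.473

|Γ| ≈ 0.473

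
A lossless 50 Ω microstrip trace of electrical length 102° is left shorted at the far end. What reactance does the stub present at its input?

tan(βl) = -4.7
For a shorted stub, Z_in = jZ_0·tan(βl)

X_in ≈ -235 Ω (capacitive)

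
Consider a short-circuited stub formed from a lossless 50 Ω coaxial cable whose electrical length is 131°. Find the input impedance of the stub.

tan(βl) = -1.15
For a short-circuited stub, Z_in = jZ_0·tan(βl)

Z_in ≈ −j57.5 Ω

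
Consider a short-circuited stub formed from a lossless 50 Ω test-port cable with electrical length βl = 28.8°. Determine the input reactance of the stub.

tan(βl) = 0.55
For a short-circuited stub, Z_in = jZ_0·tan(βl)

X_in ≈ 27.5 Ω (inductive)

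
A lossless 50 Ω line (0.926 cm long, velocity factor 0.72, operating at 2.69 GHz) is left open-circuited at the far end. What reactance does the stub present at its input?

X_in ≈ -56.5 Ω (capacitive)

λ = v/f = 0.72·c / 2.69 GHz = 0.0803 m
βl = 2π·l/λ = 2π × 0.115 = 41.5°
tan(βl) = 0.885
For an open-circuited stub, Z_in = −jZ_0·cot(βl) = −jZ_0/tan(βl)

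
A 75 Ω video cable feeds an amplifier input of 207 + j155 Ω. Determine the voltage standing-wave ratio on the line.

Γ = (Z_L − Z_0)/(Z_L + Z_0) = (132 + j155)/(282 + j155)
|Γ| = 204/322 = 0.633
VSWR = (1 + |Γ|)/(1 − |Γ|) = 1.63/0.367

VSWR ≈ 4.44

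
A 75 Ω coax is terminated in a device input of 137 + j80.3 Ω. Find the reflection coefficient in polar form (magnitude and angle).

Γ ≈ 0.448 ∠ 31.6°

Γ = (Z_L − Z_0)/(Z_L + Z_0) = (62 + j80.3)/(212 + j80.3)
|Γ| = 101/227 = 0.448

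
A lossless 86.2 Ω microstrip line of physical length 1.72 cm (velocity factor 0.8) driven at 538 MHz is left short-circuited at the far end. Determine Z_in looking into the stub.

λ = v/f = 0.8·c / 538 MHz = 0.446 m
βl = 2π·l/λ = 2π × 0.0386 = 13.9°
tan(βl) = 0.247
For a short-circuited stub, Z_in = jZ_0·tan(βl)

Z_in ≈ +j21.3 Ω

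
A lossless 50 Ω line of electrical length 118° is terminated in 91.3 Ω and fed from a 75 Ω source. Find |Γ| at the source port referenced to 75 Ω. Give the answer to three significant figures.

|Γ| ≈ 0.423

tan(βl) = -1.88
Z_in = Z_0·(Z_L + jZ_0·tanβl)/(Z_0 + jZ_L·tanβl) = 32.4 + j17.2 Ω
Γ_s = (Z_in − Z_s)/(Z_in + Z_s) = (-42.6 + j17.2)/(107 + j17.2), |Γ_s| = 0.423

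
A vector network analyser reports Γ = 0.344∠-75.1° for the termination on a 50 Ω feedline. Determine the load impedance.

Z_L ≈ 46.8 − j35.3 Ω

Z_L = Z_0·(1 + Γ)/(1 − Γ) = 50·(1.09 − j0.332)/(0.912 + j0.332)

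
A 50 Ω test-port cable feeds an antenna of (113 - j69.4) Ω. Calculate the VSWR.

VSWR ≈ 3.25

Γ = (Z_L − Z_0)/(Z_L + Z_0) = (63 − j69.4)/(163 − j69.4)
|Γ| = 93.7/177 = 0.529
VSWR = (1 + |Γ|)/(1 − |Γ|) = 1.53/0.471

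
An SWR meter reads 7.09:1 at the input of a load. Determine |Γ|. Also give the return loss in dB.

|Γ| ≈ 0.753; return loss ≈ 2.47 dB

|Γ| = (S − 1)/(S + 1) = (7.09 − 1)/(7.09 + 1) = 6.09/8.09
RL = −20·log₁₀|Γ| = −20·log₁₀(0.753)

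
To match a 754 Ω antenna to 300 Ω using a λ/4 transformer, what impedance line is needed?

Z_qwt ≈ 476 Ω

Z_qwt = √(Z_0·R_L) = √(300 × 754) = √226200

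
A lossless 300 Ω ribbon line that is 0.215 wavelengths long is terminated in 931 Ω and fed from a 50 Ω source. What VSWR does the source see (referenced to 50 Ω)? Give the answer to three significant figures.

βl = 2π × 0.215 = 77.4°
tan(βl) = 4.47
Z_in = Z_0·(Z_L + jZ_0·tanβl)/(Z_0 + jZ_L·tanβl) = 101 − j59.8 Ω
Γ_s = (Z_in − Z_s)/(Z_in + Z_s) = (51 − j59.8)/(151 − j59.8), |Γ_s| = 0.484
VSWR = (1 + |Γ_s|)/(1 − |Γ_s|)

VSWR ≈ 2.87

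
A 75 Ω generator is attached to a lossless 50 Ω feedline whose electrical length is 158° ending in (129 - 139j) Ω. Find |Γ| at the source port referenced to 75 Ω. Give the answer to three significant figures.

|Γ| ≈ 0.603

tan(βl) = -0.404
Z_in = Z_0·(Z_L + jZ_0·tanβl)/(Z_0 + jZ_L·tanβl) = 136 + j140 Ω
Γ_s = (Z_in − Z_s)/(Z_in + Z_s) = (61.2 + j140)/(211 + j140), |Γ_s| = 0.603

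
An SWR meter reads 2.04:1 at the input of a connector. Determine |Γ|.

|Γ| = (S − 1)/(S + 1) = (2.04 − 1)/(2.04 + 1) = 1.04/3.04

|Γ| ≈ 0.342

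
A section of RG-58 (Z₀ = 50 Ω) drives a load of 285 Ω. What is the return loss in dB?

RL ≈ 3.08 dB

Γ = (285 − 50)/(285 + 50) = 0.701
RL = −20·log₁₀|Γ| = −20·log₁₀(0.701)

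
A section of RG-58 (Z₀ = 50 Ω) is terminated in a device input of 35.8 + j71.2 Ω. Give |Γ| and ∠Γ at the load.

Γ ≈ 0.651 ∠ 61.6°

Γ = (Z_L − Z_0)/(Z_L + Z_0) = (-14.2 + j71.2)/(85.8 + j71.2)
|Γ| = 72.6/111 = 0.651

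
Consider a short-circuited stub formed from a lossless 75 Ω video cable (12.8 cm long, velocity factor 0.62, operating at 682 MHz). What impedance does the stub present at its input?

Z_in ≈ −j14.6 Ω

λ = v/f = 0.62·c / 682 MHz = 0.273 m
βl = 2π·l/λ = 2π × 0.469 = 169°
tan(βl) = -0.195
For a short-circuited stub, Z_in = jZ_0·tan(βl)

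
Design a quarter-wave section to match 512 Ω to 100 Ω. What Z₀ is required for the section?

Z_qwt ≈ 226 Ω

Z_qwt = √(Z_0·R_L) = √(100 × 512) = √51200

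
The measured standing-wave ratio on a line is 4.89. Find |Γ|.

|Γ| = (S − 1)/(S + 1) = (4.89 − 1)/(4.89 + 1) = 3.89/5.89

|Γ| ≈ 0.66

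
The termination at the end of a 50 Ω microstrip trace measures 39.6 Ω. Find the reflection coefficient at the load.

Γ = (Z_L − Z_0)/(Z_L + Z_0) = (39.6 − 50)/(39.6 + 50) = -10.4/89.6

Γ = -0.116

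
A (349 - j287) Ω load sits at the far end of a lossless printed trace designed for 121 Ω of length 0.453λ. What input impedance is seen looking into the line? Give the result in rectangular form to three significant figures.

βl = 2π × 0.453 = 163°
tan(βl) = tan(163°) = -0.304
Z_in = Z_0·(Z_L + jZ_0·tanβl)/(Z_0 + jZ_L·tanβl)
     = 121·(349 − j324)/(33.7 − j106)

Z_in ≈ 450 + j255 Ω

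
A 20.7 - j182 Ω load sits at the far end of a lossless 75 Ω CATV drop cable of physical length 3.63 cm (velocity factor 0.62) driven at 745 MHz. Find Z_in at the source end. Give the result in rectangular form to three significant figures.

Z_in ≈ 3.2 − j20.7 Ω

λ = v/f = 0.62·c / 745 MHz = 0.25 m
βl = 2π·l/λ = 2π × 0.145 = 52.3°
tan(βl) = tan(52.3°) = 1.3
Z_in = Z_0·(Z_L + jZ_0·tanβl)/(Z_0 + jZ_L·tanβl)
     = 75·(20.7 − j84.8)/(311 + j26.8)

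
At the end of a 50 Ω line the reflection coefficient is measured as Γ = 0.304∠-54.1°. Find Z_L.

Z_L = Z_0·(1 + Γ)/(1 − Γ) = 50·(1.18 − j0.246)/(0.822 + j0.246)

Z_L ≈ 61.7 − j33.5 Ω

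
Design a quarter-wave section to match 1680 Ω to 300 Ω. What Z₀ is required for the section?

Z_qwt ≈ 710 Ω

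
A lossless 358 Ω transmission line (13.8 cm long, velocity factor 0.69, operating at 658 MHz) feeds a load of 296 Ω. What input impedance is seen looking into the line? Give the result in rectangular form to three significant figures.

Z_in ≈ 310 − j41.3 Ω

λ = v/f = 0.69·c / 658 MHz = 0.315 m
βl = 2π·l/λ = 2π × 0.439 = 158°
tan(βl) = tan(158°) = -0.406
Z_in = Z_0·(Z_L + jZ_0·tanβl)/(Z_0 + jZ_L·tanβl)
     = 358·(296 − j145)/(358 − j120)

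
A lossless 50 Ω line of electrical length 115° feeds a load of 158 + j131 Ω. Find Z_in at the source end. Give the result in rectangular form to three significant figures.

Z_in ≈ 9.86 + j13.7 Ω

tan(βl) = tan(115°) = -2.14
Z_in = Z_0·(Z_L + jZ_0·tanβl)/(Z_0 + jZ_L·tanβl)
     = 50·(158 + j23.8)/(331 − j339)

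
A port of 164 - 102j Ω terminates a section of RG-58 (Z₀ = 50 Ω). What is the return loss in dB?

Γ = (114 − j102)/(214 − j102), |Γ| = 0.645
RL = −20·log₁₀|Γ| = −20·log₁₀(0.645)

RL ≈ 3.81 dB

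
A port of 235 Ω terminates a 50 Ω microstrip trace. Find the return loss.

RL ≈ 3.75 dB

Γ = (235 − 50)/(235 + 50) = 0.649
RL = −20·log₁₀|Γ| = −20·log₁₀(0.649)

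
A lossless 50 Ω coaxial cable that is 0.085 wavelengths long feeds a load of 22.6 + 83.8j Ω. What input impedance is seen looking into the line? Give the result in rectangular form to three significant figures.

βl = 2π × 0.085 = 30.6°
tan(βl) = tan(30.6°) = 0.591
Z_in = Z_0·(Z_L + jZ_0·tanβl)/(Z_0 + jZ_L·tanβl)
     = 50·(22.6 + j113)/(0.441 + j13.4)

Z_in ≈ 426 − j70.5 Ω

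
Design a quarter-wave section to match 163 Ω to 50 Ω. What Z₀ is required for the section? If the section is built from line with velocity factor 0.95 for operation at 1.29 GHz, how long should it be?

Z_qwt ≈ 90.3 Ω; length ≈ 5.52 cm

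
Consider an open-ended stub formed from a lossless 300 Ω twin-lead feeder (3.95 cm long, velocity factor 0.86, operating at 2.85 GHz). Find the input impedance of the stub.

λ = v/f = 0.86·c / 2.85 GHz = 0.0905 m
βl = 2π·l/λ = 2π × 0.436 = 157°
tan(βl) = -0.423
For an open-ended stub, Z_in = −jZ_0·cot(βl) = −jZ_0/tan(βl)

Z_in ≈ +j710 Ω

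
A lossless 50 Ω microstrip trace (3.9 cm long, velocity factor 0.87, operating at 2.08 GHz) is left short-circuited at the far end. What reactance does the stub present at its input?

X_in ≈ -124 Ω (capacitive)

λ = v/f = 0.87·c / 2.08 GHz = 0.125 m
βl = 2π·l/λ = 2π × 0.311 = 112°
tan(βl) = -2.49
For a short-circuited stub, Z_in = jZ_0·tan(βl)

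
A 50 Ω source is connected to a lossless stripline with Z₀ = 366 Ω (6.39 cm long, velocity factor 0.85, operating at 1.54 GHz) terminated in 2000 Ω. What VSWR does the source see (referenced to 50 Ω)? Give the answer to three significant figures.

λ = v/f = 0.85·c / 1.54 GHz = 0.166 m
βl = 2π·l/λ = 2π × 0.386 = 139°
tan(βl) = -0.872
Z_in = Z_0·(Z_L + jZ_0·tanβl)/(Z_0 + jZ_L·tanβl) = 149 + j389 Ω
Γ_s = (Z_in − Z_s)/(Z_in + Z_s) = (98.6 + j389)/(199 + j389), |Γ_s| = 0.919
VSWR = (1 + |Γ_s|)/(1 − |Γ_s|)

VSWR ≈ 23.6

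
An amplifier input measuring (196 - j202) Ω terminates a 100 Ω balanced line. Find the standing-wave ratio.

Γ = (Z_L − Z_0)/(Z_L + Z_0) = (96 − j202)/(296 − j202)
|Γ| = 224/358 = 0.624
VSWR = (1 + |Γ|)/(1 − |Γ|) = 1.62/0.376

VSWR ≈ 4.32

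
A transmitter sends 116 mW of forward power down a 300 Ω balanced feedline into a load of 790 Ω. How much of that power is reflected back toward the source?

Γ = (790 − 300)/(790 + 300) = 0.45
|Γ|² = 0.202
P_refl = |Γ|²·P_inc = 23.4 mW, P_del = (1 − |Γ|²)·P_inc = 92.6 mW

P_reflected ≈ 23.4 mW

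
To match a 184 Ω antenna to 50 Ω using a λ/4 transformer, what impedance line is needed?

Z_qwt ≈ 95.9 Ω

Z_qwt = √(Z_0·R_L) = √(50 × 184) = √9200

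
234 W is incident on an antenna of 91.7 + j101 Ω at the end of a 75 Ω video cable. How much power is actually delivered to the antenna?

|Γ| = |(16.7 + j101)/(166.7 + j101)| = 0.525
|Γ|² = 0.276
P_refl = |Γ|²·P_inc = 64.6 W, P_del = (1 − |Γ|²)·P_inc = 169 W

P_delivered ≈ 169 W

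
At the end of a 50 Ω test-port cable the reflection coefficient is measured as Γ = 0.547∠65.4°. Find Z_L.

Z_L = Z_0·(1 + Γ)/(1 − Γ) = 50·(1.23 + j0.497)/(0.772 − j0.497)

Z_L ≈ 41.5 + j58.9 Ω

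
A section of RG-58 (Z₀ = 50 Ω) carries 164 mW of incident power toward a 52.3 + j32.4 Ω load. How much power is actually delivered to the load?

|Γ| = |(2.3 + j32.4)/(102.3 + j32.4)| = 0.303
|Γ|² = 0.0916
P_refl = |Γ|²·P_inc = 15 mW, P_del = (1 − |Γ|²)·P_inc = 149 mW

P_delivered ≈ 149 mW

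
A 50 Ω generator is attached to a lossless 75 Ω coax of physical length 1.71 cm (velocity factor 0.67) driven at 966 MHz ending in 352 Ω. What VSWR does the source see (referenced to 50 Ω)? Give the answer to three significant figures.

λ = v/f = 0.67·c / 966 MHz = 0.208 m
βl = 2π·l/λ = 2π × 0.0822 = 29.6°
tan(βl) = 0.568
Z_in = Z_0·(Z_L + jZ_0·tanβl)/(Z_0 + jZ_L·tanβl) = 57.5 − j111 Ω
Γ_s = (Z_in − Z_s)/(Z_in + Z_s) = (7.46 − j111)/(107 − j111), |Γ_s| = 0.719
VSWR = (1 + |Γ_s|)/(1 − |Γ_s|)

VSWR ≈ 6.11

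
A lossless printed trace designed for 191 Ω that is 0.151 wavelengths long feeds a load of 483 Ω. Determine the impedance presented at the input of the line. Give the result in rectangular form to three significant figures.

βl = 2π × 0.151 = 54.4°
tan(βl) = tan(54.4°) = 1.39
Z_in = Z_0·(Z_L + jZ_0·tanβl)/(Z_0 + jZ_L·tanβl)
     = 191·(483 + j266)/(191 + j674)

Z_in ≈ 106 − j107 Ω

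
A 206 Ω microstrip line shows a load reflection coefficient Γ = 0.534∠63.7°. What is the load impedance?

Z_L = Z_0·(1 + Γ)/(1 − Γ) = 206·(1.24 + j0.479)/(0.763 − j0.479)

Z_L ≈ 181 + j243 Ω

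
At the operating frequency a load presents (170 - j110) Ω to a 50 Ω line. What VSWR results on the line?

VSWR ≈ 4.91

Γ = (Z_L − Z_0)/(Z_L + Z_0) = (120 − j110)/(220 − j110)
|Γ| = 163/246 = 0.662
VSWR = (1 + |Γ|)/(1 − |Γ|) = 1.66/0.338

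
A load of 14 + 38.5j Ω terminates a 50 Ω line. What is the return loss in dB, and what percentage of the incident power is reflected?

RL ≈ 3.03 dB; 49.8% of incident power reflected

Γ = (-36 + j38.5)/(64 + j38.5), |Γ| = 0.706
RL = −20·log₁₀(0.706) = 3.03 dB
P_refl/P_inc = |Γ|² = 0.498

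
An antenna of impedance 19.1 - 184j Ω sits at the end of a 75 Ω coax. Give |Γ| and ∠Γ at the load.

Γ ≈ 0.931 ∠ -44°

Γ = (Z_L − Z_0)/(Z_L + Z_0) = (-55.9 − j184)/(94.1 − j184)
|Γ| = 192/207 = 0.931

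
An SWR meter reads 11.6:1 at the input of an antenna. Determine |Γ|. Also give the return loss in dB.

|Γ| ≈ 0.841; return loss ≈ 1.5 dB

|Γ| = (S − 1)/(S + 1) = (11.6 − 1)/(11.6 + 1) = 10.6/12.6
RL = −20·log₁₀|Γ| = −20·log₁₀(0.841)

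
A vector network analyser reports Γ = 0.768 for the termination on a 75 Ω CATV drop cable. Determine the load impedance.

Z_L = Z_0·(1 + Γ)/(1 − Γ) = 75·(1.77)/(0.232)

Z_L ≈ 572 Ω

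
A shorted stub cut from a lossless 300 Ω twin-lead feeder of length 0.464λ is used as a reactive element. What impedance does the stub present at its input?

βl = 2π × 0.464 = 167°
tan(βl) = -0.23
For a shorted stub, Z_in = jZ_0·tan(βl)

Z_in ≈ −j69 Ω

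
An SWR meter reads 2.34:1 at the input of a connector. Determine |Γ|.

|Γ| ≈ 0.401

|Γ| = (S − 1)/(S + 1) = (2.34 − 1)/(2.34 + 1) = 1.34/3.34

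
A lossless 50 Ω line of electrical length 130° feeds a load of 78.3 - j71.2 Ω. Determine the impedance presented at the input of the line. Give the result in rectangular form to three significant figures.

tan(βl) = tan(130°) = -1.19
Z_in = Z_0·(Z_L + jZ_0·tanβl)/(Z_0 + jZ_L·tanβl)
     = 50·(78.3 − j131)/(-34.9 − j93.3)

Z_in ≈ 47.7 + j59.8 Ω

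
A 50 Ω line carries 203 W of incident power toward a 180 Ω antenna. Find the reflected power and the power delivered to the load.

Γ = (180 − 50)/(180 + 50) = 0.565
|Γ|² = 0.319
P_refl = |Γ|²·P_inc = 64.9 W, P_del = (1 − |Γ|²)·P_inc = 138 W

P_reflected ≈ 64.9 W; P_delivered ≈ 138 W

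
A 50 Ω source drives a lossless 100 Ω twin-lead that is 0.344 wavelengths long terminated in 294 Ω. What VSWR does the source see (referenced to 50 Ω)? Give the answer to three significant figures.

βl = 2π × 0.344 = 124°
tan(βl) = -1.49
Z_in = Z_0·(Z_L + jZ_0·tanβl)/(Z_0 + jZ_L·tanβl) = 46.9 + j56.4 Ω
Γ_s = (Z_in − Z_s)/(Z_in + Z_s) = (-3.13 + j56.4)/(96.9 + j56.4), |Γ_s| = 0.504
VSWR = (1 + |Γ_s|)/(1 − |Γ_s|)

VSWR ≈ 3.03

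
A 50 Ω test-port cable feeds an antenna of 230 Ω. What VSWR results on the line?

VSWR ≈ 4.6

Γ = (230 − 50)/(230 + 50) = 0.643
VSWR = (1 + 0.643)/(1 − 0.643)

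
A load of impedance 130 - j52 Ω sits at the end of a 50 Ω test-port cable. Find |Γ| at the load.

|Γ| ≈ 0.509

Γ = (Z_L − Z_0)/(Z_L + Z_0) = (80 − j52)/(180 − j52)
|Γ| = 95.4/187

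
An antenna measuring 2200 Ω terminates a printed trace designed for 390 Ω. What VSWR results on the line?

For a purely resistive load, VSWR = R_L/Z_0 or Z_0/R_L (whichever > 1) = 2200/390

VSWR ≈ 5.64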